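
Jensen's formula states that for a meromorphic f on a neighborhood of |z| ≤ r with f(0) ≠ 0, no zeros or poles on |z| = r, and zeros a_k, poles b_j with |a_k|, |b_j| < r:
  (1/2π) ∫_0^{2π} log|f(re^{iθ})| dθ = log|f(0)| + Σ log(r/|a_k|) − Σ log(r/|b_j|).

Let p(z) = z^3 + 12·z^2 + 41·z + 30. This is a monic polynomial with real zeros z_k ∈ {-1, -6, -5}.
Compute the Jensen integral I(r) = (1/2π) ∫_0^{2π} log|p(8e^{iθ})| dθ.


Zeros: -6, -5, -1; r = 8.
Inside |z| < r: -6, -5, -1. Outside (|z| ≥ r): ∅.
p(0) = 30, so log|p(0)| = log(30) = 3.4012.
Apply Jensen: I(r) = log|p(0)| + Σ_k log(r/|z_k|), summed over zeros inside |z| < r.
  log(r/|z_k|) for z_k = -1: log(8/1) = 2.0794
  log(r/|z_k|) for z_k = -6: log(8/6) = 0.2877
  log(r/|z_k|) for z_k = -5: log(8/5) = 0.4700
Sum over inside zeros: 2.8371.
I(r) = log|p(0)| + (inside sum) = 3.4012 + 2.8371 = 6.2383.
Closed form (all zeros inside, monic): I(r) = n·log(r) = 3·log(8) = 6.2383. ✓

I(r) ≈ 6.2383.


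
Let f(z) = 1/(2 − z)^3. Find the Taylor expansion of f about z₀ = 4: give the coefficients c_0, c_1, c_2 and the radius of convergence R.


Let w = z − z₀, so z = z₀ + w.
Then 2 − z = 2 − (z₀ + w) = (2 − z₀) − w = -2 − w.
f(z) = 1/(-2 − w)^3 = (1/(-2)^3) · (1 − w/(-2))^{−3}.
By the binomial series (1−u)^{−3} = Σ_{n≥0} C(n+2, 2) u^n for |u|<1, with u = w/(-2):
  c_n = C(n+2, 2) / (-2)^(n+3).
  c_0 = 1/(-2)^3 = -1/8.
  c_1 = 3/(-2)^4 = 3/16.
  c_2 = 6/(-2)^5 = -3/16.
The series is valid for |w/d| < 1, i.e. |z − z₀| < |d|.
Radius of convergence: R = |2 − z₀| = |-2| = 2 (distance from z₀ to the singularity z = 2).

c_0 = -1/8, c_1 = 3/16, c_2 = -3/16; R = 2.


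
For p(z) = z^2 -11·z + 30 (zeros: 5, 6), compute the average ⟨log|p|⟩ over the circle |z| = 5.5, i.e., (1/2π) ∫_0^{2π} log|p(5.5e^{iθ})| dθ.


Zeros: 5, 6; r = 5.5.
Inside |z| < r: 5. Outside (|z| ≥ r): 6.
p(0) = 30, so log|p(0)| = log(30) = 3.4012.
Apply Jensen: I(r) = log|p(0)| + Σ_k log(r/|z_k|), summed over zeros inside |z| < r.
  log(r/|z_k|) for z_k = 5: log(5.5/5) = 0.0953
  Outside zeros (6) contribute nothing to the Jensen sum.
Sum over inside zeros: 0.0953.
I(r) = log|p(0)| + (inside sum) = 3.4012 + 0.0953 = 3.4965.
Note: since some zeros are outside |z| ≤ r, the simplified n·log(r) form does NOT apply — only the inside zeros contribute.

I(r) ≈ 3.4965.


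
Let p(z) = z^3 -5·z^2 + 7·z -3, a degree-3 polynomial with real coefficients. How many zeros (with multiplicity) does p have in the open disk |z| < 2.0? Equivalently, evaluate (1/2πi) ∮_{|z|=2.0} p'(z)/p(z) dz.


The zeros of p are: 1, 1, 3.
Their magnitudes are: 1, 1, 3.
Zeros with |z| < R = 2.0: 1, 1.
Count = 2.
By the argument principle, (1/2πi) ∮_{|z|=R} p'(z)/p(z) dz equals exactly this count.

Number of zeros inside |z| < 2.0: 2.


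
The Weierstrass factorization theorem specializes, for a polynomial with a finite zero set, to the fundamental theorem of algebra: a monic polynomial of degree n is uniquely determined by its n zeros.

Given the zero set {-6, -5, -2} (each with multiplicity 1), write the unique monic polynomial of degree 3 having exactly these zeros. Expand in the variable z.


The polynomial is p(z) = ∏_{α ∈ S} (z − α), where S = {-6, -5, -2}.
Expanding the product yields: p(z) = z^3 + 13·z^2 + 52·z + 60.
The resulting polynomial has degree 3 and real coefficients as required.

p(z) = z^3 + 13·z^2 + 52·z + 60.


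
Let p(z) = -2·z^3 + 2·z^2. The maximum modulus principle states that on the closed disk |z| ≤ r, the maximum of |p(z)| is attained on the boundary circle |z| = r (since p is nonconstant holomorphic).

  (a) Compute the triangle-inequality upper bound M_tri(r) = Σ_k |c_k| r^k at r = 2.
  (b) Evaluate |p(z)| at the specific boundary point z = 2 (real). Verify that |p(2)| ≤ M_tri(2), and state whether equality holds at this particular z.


Coefficients: c_0 = 0, c_1 = 0, c_2 = 2, c_3 = -2. Radius r = 2.
Part (a). Triangle bound: M_tri(r) = Σ_k |c_k| r^k
  = |0|·2^0 + |0|·2^1 + |2|·2^2 + |-2|·2^3
  = 0 + 0 + 8 + 16 = 24.
This bounds M(r) := max_{|z|=r} |p(z)| from above; equality holds iff all terms c_k z^k can be made to align in phase at a single z on |z|=r.
Part (b). At z = 2 (real, on the circle |z| = r):
  p(2) = (0)·2^0 + (0)·2^1 + (2)·2^2 + (-2)·2^3 = -8.
  |p(2)| = 8.
Check: |p(2)| = 8 ≤ 24 = M_tri(2). ✓ Equality does not hold at z = 2 (the coefficients have mixed signs, so the terms do not all align in phase there).

M_tri(2) = 24; |p(2)| = 8; equality at z=2: no.


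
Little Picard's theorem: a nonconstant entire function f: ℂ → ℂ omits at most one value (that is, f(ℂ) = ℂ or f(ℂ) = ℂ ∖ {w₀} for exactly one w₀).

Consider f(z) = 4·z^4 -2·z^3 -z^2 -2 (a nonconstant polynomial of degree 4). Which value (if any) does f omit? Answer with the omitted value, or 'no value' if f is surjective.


Little Picard bounds the complement of f(ℂ) to at most one point.
For every w ∈ ℂ, the equation p(z) − w = 0 is a nonconstant polynomial in z and hence has at least one root by the fundamental theorem of algebra. So p is surjective onto ℂ, omitting no value.

Omitted value: no value.


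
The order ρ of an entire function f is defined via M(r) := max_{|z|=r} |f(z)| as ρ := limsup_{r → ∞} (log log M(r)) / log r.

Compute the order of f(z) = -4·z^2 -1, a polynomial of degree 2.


|f(z)| ≤ Σ|c_k|·r^k = O(r^2) as r → ∞. Polynomial growth is O(e^{r^ε}) for every ε > 0 (since r^2/e^{r^ε} → 0), so ρ ≤ ε for all ε > 0, i.e. ρ = 0. Every nonconstant polynomial has order 0.
Therefore ρ = 0.

Order ρ = 0.


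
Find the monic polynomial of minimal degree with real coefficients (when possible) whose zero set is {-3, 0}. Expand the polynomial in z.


The polynomial is p(z) = ∏_{α ∈ S} (z − α), where S = {-3, 0}.
Expanding the product yields: p(z) = z^2 + 3·z.
The resulting polynomial has degree 2 and real coefficients as required.

p(z) = z^2 + 3·z.


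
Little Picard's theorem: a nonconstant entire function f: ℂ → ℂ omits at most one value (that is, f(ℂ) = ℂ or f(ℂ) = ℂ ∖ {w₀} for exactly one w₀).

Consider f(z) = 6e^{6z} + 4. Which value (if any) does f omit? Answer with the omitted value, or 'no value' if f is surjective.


Little Picard bounds the complement of f(ℂ) to at most one point.
e^{6z} is never zero on ℂ, so 6·e^{6z} takes every value in ℂ ∖ {0}. Adding 4 shifts the range to ℂ ∖ {4}. Thus f omits exactly the value 4.

Omitted value: 4.


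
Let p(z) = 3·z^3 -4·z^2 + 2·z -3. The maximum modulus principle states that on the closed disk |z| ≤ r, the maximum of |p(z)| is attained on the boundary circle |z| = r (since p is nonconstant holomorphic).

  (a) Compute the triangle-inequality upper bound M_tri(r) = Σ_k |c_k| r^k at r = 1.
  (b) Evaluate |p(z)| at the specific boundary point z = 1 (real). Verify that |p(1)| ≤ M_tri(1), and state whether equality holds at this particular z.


Coefficients: c_0 = -3, c_1 = 2, c_2 = -4, c_3 = 3. Radius r = 1.
Part (a). Triangle bound: M_tri(r) = Σ_k |c_k| r^k
  = |-3|·1^0 + |2|·1^1 + |-4|·1^2 + |3|·1^3
  = 3 + 2 + 4 + 3 = 12.
This bounds M(r) := max_{|z|=r} |p(z)| from above; equality holds iff all terms c_k z^k can be made to align in phase at a single z on |z|=r.
Part (b). At z = 1 (real, on the circle |z| = r):
  p(1) = (-3)·1^0 + (2)·1^1 + (-4)·1^2 + (3)·1^3 = -2.
  |p(1)| = 2.
Check: |p(1)| = 2 ≤ 12 = M_tri(1). ✓ Equality does not hold at z = 1 (the coefficients have mixed signs, so the terms do not all align in phase there).

M_tri(1) = 12; |p(1)| = 2; equality at z=1: no.


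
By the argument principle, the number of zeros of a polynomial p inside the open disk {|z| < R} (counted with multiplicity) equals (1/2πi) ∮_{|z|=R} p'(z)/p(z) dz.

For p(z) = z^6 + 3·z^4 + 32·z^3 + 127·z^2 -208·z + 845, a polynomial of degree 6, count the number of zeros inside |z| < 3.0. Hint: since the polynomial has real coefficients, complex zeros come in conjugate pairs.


The zeros of p are: (2 + 3i), (2 - 3i), (-3 + 2i), (-3 - 2i), (1 + 2i), (1 - 2i).
Their magnitudes are: 3.606, 3.606, 3.606, 3.606, 2.236, 2.236.
Zeros with |z| < R = 3.0: (1 + 2i), (1 - 2i).
Count = 2.
By the argument principle, (1/2πi) ∮_{|z|=R} p'(z)/p(z) dz equals exactly this count.

Number of zeros inside |z| < 3.0: 2.


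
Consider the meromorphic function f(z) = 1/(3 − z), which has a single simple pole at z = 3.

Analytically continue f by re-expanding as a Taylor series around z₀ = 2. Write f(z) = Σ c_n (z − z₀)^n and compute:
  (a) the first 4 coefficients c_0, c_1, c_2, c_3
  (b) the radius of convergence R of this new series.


Let w = z − z₀, so z = z₀ + w.
Then 3 − z = 3 − (z₀ + w) = (3 − z₀) − w = 1 − w.
f(z) = 1/(1 − w) = (1/(1)) · 1/(1 − w/(1)) = Σ_{n≥0} w^n / (1)^(n+1).
So c_n = 1/(1)^(n+1):
  c_0 = 1/(1)^1 = 1.
  c_1 = 1/(1)^2 = 1.
  c_2 = 1/(1)^3 = 1.
  c_3 = 1/(1)^4 = 1.
The series is valid for |w/d| < 1, i.e. |z − z₀| < |d|.
Radius of convergence: R = |3 − z₀| = |1| = 1 (distance from z₀ to the singularity z = 3).

c_0 = 1, c_1 = 1, c_2 = 1, c_3 = 1; R = 1.


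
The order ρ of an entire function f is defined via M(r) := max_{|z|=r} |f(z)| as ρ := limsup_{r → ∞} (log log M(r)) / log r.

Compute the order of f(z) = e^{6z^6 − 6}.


|e^{6z^6 − 6}| = e^{Re(6·z^6) + -6} ≤ e^{6|z|^6 + -6} = e^{6r^6 + -6} on |z| = r, so ρ ≤ 6. Choosing z on |z|=r so that 6·z^6 is real positive (always possible by picking arg z appropriately) gives |f(z)| = e^{6r^6 + -6}, matching the bound. The additive constant -6 does not affect log log M(r) ~ 6·log r. Hence ρ = 6.
Therefore ρ = 6.

Order ρ = 6.


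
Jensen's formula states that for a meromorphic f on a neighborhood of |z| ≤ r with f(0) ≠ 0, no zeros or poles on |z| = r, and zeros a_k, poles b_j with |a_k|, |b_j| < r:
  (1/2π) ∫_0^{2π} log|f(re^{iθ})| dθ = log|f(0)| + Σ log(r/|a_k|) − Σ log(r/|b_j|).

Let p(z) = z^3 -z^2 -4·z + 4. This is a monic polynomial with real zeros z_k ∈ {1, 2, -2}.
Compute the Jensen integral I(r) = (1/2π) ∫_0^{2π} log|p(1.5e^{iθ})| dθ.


Zeros: -2, 1, 2; r = 1.5.
Inside |z| < r: 1. Outside (|z| ≥ r): -2, 2.
p(0) = 4, so log|p(0)| = log(4) = 1.3863.
Apply Jensen: I(r) = log|p(0)| + Σ_k log(r/|z_k|), summed over zeros inside |z| < r.
  log(r/|z_k|) for z_k = 1: log(1.5/1) = 0.4055
  Outside zeros (-2, 2) contribute nothing to the Jensen sum.
Sum over inside zeros: 0.4055.
I(r) = log|p(0)| + (inside sum) = 1.3863 + 0.4055 = 1.7918.
Note: since some zeros are outside |z| ≤ r, the simplified n·log(r) form does NOT apply — only the inside zeros contribute.

I(r) ≈ 1.7918.


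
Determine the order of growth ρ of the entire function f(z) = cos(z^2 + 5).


Write cos(w) = (e^{iw} ± e^{−iw})/(2 or 2i), so |cos(w)| ≤ e^{|w|}. With w = z^2 + 5, |w| ≤ 1r^2 + 5 on |z|=r, giving M(r) ≤ e^{1r^2 + 5} and ρ ≤ 2. For the lower bound, choose z on |z|=r with 1z^2 purely imaginary of modulus 1r^2; then |cos(z^2 + 5)| grows like e^{1r^2}/2, so ρ ≥ 2. Hence ρ = 2.
Therefore ρ = 2.

Order ρ = 2.


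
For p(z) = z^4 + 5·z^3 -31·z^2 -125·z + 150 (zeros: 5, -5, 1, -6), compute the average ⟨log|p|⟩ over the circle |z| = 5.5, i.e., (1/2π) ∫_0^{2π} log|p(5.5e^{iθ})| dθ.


Zeros: -6, -5, 1, 5; r = 5.5.
Inside |z| < r: -5, 1, 5. Outside (|z| ≥ r): -6.
p(0) = 150, so log|p(0)| = log(150) = 5.0106.
Apply Jensen: I(r) = log|p(0)| + Σ_k log(r/|z_k|), summed over zeros inside |z| < r.
  log(r/|z_k|) for z_k = 5: log(5.5/5) = 0.0953
  log(r/|z_k|) for z_k = -5: log(5.5/5) = 0.0953
  log(r/|z_k|) for z_k = 1: log(5.5/1) = 1.7047
  Outside zeros (-6) contribute nothing to the Jensen sum.
Sum over inside zeros: 1.8954.
I(r) = log|p(0)| + (inside sum) = 5.0106 + 1.8954 = 6.9060.
Note: since some zeros are outside |z| ≤ r, the simplified n·log(r) form does NOT apply — only the inside zeros contribute.

I(r) ≈ 6.9060.


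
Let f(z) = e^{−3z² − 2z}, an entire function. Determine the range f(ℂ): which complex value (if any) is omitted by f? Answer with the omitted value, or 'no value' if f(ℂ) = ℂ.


Little Picard bounds the complement of f(ℂ) to at most one point.
The exponent g(z) = −3z² − 2z is a nonconstant polynomial, hence surjective onto ℂ. So e^{g(z)} takes every value in {e^w : w ∈ ℂ} = ℂ ∖ {0}. Adding 0 shifts the range to ℂ ∖ {0}. f omits exactly 0.

Omitted value: 0.


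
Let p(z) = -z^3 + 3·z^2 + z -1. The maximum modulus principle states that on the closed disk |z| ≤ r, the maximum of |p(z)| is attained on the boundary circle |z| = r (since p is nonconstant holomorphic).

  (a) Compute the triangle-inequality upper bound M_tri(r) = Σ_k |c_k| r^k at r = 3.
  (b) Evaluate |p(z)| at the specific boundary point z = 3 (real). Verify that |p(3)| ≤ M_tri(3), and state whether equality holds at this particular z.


Coefficients: c_0 = -1, c_1 = 1, c_2 = 3, c_3 = -1. Radius r = 3.
Part (a). Triangle bound: M_tri(r) = Σ_k |c_k| r^k
  = |-1|·3^0 + |1|·3^1 + |3|·3^2 + |-1|·3^3
  = 1 + 3 + 27 + 27 = 58.
This bounds M(r) := max_{|z|=r} |p(z)| from above; equality holds iff all terms c_k z^k can be made to align in phase at a single z on |z|=r.
Part (b). At z = 3 (real, on the circle |z| = r):
  p(3) = (-1)·3^0 + (1)·3^1 + (3)·3^2 + (-1)·3^3 = 2.
  |p(3)| = 2.
Check: |p(3)| = 2 ≤ 58 = M_tri(3). ✓ Equality does not hold at z = 3 (the coefficients have mixed signs, so the terms do not all align in phase there).

M_tri(3) = 58; |p(3)| = 2; equality at z=3: no.


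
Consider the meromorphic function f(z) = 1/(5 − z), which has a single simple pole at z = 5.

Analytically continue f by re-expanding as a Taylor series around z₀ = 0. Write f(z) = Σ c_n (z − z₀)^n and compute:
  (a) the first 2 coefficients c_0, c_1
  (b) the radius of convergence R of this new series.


Let w = z − z₀, so z = z₀ + w.
Then 5 − z = 5 − (z₀ + w) = (5 − z₀) − w = 5 − w.
f(z) = 1/(5 − w) = (1/(5)) · 1/(1 − w/(5)) = Σ_{n≥0} w^n / (5)^(n+1).
So c_n = 1/(5)^(n+1):
  c_0 = 1/(5)^1 = 1/5.
  c_1 = 1/(5)^2 = 1/25.
The series is valid for |w/d| < 1, i.e. |z − z₀| < |d|.
Radius of convergence: R = |5 − z₀| = |5| = 5 (distance from z₀ to the singularity z = 5).

c_0 = 1/5, c_1 = 1/25; R = 5.


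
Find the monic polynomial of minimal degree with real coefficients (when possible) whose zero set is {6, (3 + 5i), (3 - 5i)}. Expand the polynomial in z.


The polynomial is p(z) = ∏_{α ∈ S} (z − α), where S = {6, (3 + 5i), (3 - 5i)}.
Expanding the product yields: p(z) = z^3 -12·z^2 + 70·z -204.
Note conjugate pairs combine to real quadratics: (z − (3+5i))(z − (3−5i)) = z² − 6z + 34.
The resulting polynomial has degree 3 and real coefficients as required.

p(z) = z^3 -12·z^2 + 70·z -204.


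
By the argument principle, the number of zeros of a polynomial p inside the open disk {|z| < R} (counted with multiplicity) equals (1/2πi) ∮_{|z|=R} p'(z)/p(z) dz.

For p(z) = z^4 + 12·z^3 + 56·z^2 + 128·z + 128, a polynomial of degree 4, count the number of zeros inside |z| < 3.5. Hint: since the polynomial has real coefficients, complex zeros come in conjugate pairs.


The zeros of p are: -4, (-2 + 2i), (-2 - 2i), -4.
Their magnitudes are: 4, 2.828, 2.828, 4.
Zeros with |z| < R = 3.5: (-2 + 2i), (-2 - 2i).
Count = 2.
By the argument principle, (1/2πi) ∮_{|z|=R} p'(z)/p(z) dz equals exactly this count.

Number of zeros inside |z| < 3.5: 2.


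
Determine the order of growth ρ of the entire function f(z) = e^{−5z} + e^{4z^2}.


Each summand is entire of order 1 and 2 respectively (as in the single-exponential case). The order of a sum is at most the max of the orders, so ρ ≤ 2. For the lower bound: on |z|=r choose arg z so that 4z^2 is real positive; then |e^{4z^2}| = e^{4r^2} while |e^{-5z}| ≤ e^{5r^1} = o(e^{4r^2}). So |f| ≥ e^{4r^2}(1 − o(1)) and ρ ≥ 2. Hence ρ = max(1, 2) = 2.
Therefore ρ = 2.

Order ρ = 2.


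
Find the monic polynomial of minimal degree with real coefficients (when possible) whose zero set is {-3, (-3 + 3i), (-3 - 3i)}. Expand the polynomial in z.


The polynomial is p(z) = ∏_{α ∈ S} (z − α), where S = {-3, (-3 + 3i), (-3 - 3i)}.
Expanding the product yields: p(z) = z^3 + 9·z^2 + 36·z + 54.
Note conjugate pairs combine to real quadratics: (z − (-3+3i))(z − (-3−3i)) = z² + 6z + 18.
The resulting polynomial has degree 3 and real coefficients as required.

p(z) = z^3 + 9·z^2 + 36·z + 54.


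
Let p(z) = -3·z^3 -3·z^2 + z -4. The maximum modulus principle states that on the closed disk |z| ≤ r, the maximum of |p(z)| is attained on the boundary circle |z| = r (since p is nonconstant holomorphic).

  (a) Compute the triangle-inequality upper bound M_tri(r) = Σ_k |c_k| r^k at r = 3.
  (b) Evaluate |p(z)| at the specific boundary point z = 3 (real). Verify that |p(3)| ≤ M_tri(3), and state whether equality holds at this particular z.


Coefficients: c_0 = -4, c_1 = 1, c_2 = -3, c_3 = -3. Radius r = 3.
Part (a). Triangle bound: M_tri(r) = Σ_k |c_k| r^k
  = |-4|·3^0 + |1|·3^1 + |-3|·3^2 + |-3|·3^3
  = 4 + 3 + 27 + 81 = 115.
This bounds M(r) := max_{|z|=r} |p(z)| from above; equality holds iff all terms c_k z^k can be made to align in phase at a single z on |z|=r.
Part (b). At z = 3 (real, on the circle |z| = r):
  p(3) = (-4)·3^0 + (1)·3^1 + (-3)·3^2 + (-3)·3^3 = -109.
  |p(3)| = 109.
Check: |p(3)| = 109 ≤ 115 = M_tri(3). ✓ Equality does not hold at z = 3 (the coefficients have mixed signs, so the terms do not all align in phase there).

M_tri(3) = 115; |p(3)| = 109; equality at z=3: no.


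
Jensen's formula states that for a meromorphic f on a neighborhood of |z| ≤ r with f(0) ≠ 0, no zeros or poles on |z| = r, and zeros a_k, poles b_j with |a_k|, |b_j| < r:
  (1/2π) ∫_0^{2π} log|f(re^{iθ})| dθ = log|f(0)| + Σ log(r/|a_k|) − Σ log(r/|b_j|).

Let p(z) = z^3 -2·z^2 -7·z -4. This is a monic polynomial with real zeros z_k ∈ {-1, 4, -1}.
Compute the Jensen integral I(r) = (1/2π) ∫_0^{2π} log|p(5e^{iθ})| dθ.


Zeros: -1, -1, 4; r = 5.
Inside |z| < r: -1, -1, 4. Outside (|z| ≥ r): ∅.
p(0) = -4, so log|p(0)| = log(4) = 1.3863.
Apply Jensen: I(r) = log|p(0)| + Σ_k log(r/|z_k|), summed over zeros inside |z| < r.
  log(r/|z_k|) for z_k = -1: log(5/1) = 1.6094
  log(r/|z_k|) for z_k = 4: log(5/4) = 0.2231
  log(r/|z_k|) for z_k = -1: log(5/1) = 1.6094
Sum over inside zeros: 3.4420.
I(r) = log|p(0)| + (inside sum) = 1.3863 + 3.4420 = 4.8283.
Closed form (all zeros inside, monic): I(r) = n·log(r) = 3·log(5) = 4.8283. ✓

I(r) ≈ 4.8283.


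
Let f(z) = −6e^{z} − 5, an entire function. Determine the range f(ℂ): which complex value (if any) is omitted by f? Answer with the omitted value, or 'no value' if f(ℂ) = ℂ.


Little Picard bounds the complement of f(ℂ) to at most one point.
e^{z} is never zero on ℂ, so -6·e^{z} takes every value in ℂ ∖ {0}. Adding -5 shifts the range to ℂ ∖ {-5}. Thus f omits exactly the value -5.

Omitted value: -5.


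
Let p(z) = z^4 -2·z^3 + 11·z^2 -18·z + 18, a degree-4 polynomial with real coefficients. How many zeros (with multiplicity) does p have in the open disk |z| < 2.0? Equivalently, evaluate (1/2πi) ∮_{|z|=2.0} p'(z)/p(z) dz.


The zeros of p are: (0 + 3i), (0 - 3i), (1 + 1i), (1 - 1i).
Their magnitudes are: 3, 3, 1.414, 1.414.
Zeros with |z| < R = 2.0: (1 + 1i), (1 - 1i).
Count = 2.
By the argument principle, (1/2πi) ∮_{|z|=R} p'(z)/p(z) dz equals exactly this count.

Number of zeros inside |z| < 2.0: 2.


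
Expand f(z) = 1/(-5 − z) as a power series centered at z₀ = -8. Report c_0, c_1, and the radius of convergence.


Let w = z − z₀, so z = z₀ + w.
Then -5 − z = -5 − (z₀ + w) = (-5 − z₀) − w = 3 − w.
f(z) = 1/(3 − w) = (1/(3)) · 1/(1 − w/(3)) = Σ_{n≥0} w^n / (3)^(n+1).
So c_n = 1/(3)^(n+1):
  c_0 = 1/(3)^1 = 1/3.
  c_1 = 1/(3)^2 = 1/9.
The series is valid for |w/d| < 1, i.e. |z − z₀| < |d|.
Radius of convergence: R = |-5 − z₀| = |3| = 3 (distance from z₀ to the singularity z = -5).

c_0 = 1/3, c_1 = 1/9; R = 3.


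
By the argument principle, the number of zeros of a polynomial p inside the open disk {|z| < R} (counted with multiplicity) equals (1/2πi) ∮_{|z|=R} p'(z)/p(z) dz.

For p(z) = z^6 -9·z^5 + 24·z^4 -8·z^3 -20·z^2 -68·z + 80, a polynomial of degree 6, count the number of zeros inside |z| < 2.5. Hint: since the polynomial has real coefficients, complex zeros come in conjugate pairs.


The zeros of p are: 4, (-1 + 1i), (-1 - 1i), (3 + 1i), (3 - 1i), 1.
Their magnitudes are: 4, 1.414, 1.414, 3.162, 3.162, 1.
Zeros with |z| < R = 2.5: (-1 + 1i), (-1 - 1i), 1.
Count = 3.
By the argument principle, (1/2πi) ∮_{|z|=R} p'(z)/p(z) dz equals exactly this count.

Number of zeros inside |z| < 2.5: 3.


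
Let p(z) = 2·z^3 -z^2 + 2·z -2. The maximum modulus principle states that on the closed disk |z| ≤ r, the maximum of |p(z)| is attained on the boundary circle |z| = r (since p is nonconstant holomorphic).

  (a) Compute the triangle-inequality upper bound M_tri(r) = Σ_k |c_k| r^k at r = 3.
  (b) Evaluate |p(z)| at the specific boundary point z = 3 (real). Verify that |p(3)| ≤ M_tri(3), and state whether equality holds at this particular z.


Coefficients: c_0 = -2, c_1 = 2, c_2 = -1, c_3 = 2. Radius r = 3.
Part (a). Triangle bound: M_tri(r) = Σ_k |c_k| r^k
  = |-2|·3^0 + |2|·3^1 + |-1|·3^2 + |2|·3^3
  = 2 + 6 + 9 + 54 = 71.
This bounds M(r) := max_{|z|=r} |p(z)| from above; equality holds iff all terms c_k z^k can be made to align in phase at a single z on |z|=r.
Part (b). At z = 3 (real, on the circle |z| = r):
  p(3) = (-2)·3^0 + (2)·3^1 + (-1)·3^2 + (2)·3^3 = 49.
  |p(3)| = 49.
Check: |p(3)| = 49 ≤ 71 = M_tri(3). ✓ Equality does not hold at z = 3 (the coefficients have mixed signs, so the terms do not all align in phase there).

M_tri(3) = 71; |p(3)| = 49; equality at z=3: no.


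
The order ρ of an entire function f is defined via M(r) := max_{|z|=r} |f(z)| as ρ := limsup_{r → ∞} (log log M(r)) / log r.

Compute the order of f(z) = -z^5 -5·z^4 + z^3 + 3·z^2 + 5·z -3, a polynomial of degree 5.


|f(z)| ≤ Σ|c_k|·r^k = O(r^5) as r → ∞. Polynomial growth is O(e^{r^ε}) for every ε > 0 (since r^5/e^{r^ε} → 0), so ρ ≤ ε for all ε > 0, i.e. ρ = 0. Every nonconstant polynomial has order 0.
Therefore ρ = 0.

Order ρ = 0.


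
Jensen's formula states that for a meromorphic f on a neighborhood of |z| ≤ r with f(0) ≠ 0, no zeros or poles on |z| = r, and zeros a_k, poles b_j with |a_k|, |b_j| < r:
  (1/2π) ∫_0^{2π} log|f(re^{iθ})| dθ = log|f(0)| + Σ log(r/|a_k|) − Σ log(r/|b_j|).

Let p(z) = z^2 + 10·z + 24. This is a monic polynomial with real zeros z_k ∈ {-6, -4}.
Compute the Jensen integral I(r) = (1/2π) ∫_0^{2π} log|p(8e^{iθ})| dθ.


Zeros: -6, -4; r = 8.
Inside |z| < r: -6, -4. Outside (|z| ≥ r): ∅.
p(0) = 24, so log|p(0)| = log(24) = 3.1781.
Apply Jensen: I(r) = log|p(0)| + Σ_k log(r/|z_k|), summed over zeros inside |z| < r.
  log(r/|z_k|) for z_k = -6: log(8/6) = 0.2877
  log(r/|z_k|) for z_k = -4: log(8/4) = 0.6931
Sum over inside zeros: 0.9808.
I(r) = log|p(0)| + (inside sum) = 3.1781 + 0.9808 = 4.1589.
Closed form (all zeros inside, monic): I(r) = n·log(r) = 2·log(8) = 4.1589. ✓

I(r) ≈ 4.1589.


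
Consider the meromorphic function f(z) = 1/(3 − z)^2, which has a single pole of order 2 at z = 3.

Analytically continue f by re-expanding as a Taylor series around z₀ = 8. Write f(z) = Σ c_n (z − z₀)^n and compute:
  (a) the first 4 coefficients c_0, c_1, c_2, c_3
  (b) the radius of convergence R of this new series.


Let w = z − z₀, so z = z₀ + w.
Then 3 − z = 3 − (z₀ + w) = (3 − z₀) − w = -5 − w.
f(z) = 1/(-5 − w)^2 = (1/(-5)^2) · (1 − w/(-5))^{−2}.
By the binomial series (1−u)^{−2} = Σ_{n≥0} C(n+1, 1) u^n for |u|<1, with u = w/(-5):
  c_n = C(n+1, 1) / (-5)^(n+2).
  c_0 = 1/(-5)^2 = 1/25.
  c_1 = 2/(-5)^3 = -2/125.
  c_2 = 3/(-5)^4 = 3/625.
  c_3 = 4/(-5)^5 = -4/3125.
The series is valid for |w/d| < 1, i.e. |z − z₀| < |d|.
Radius of convergence: R = |3 − z₀| = |-5| = 5 (distance from z₀ to the singularity z = 3).

c_0 = 1/25, c_1 = -2/125, c_2 = 3/625, c_3 = -4/3125; R = 5.


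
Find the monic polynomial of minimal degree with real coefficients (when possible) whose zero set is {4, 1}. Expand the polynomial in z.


The polynomial is p(z) = ∏_{α ∈ S} (z − α), where S = {4, 1}.
Expanding the product yields: p(z) = z^2 -5·z + 4.
The resulting polynomial has degree 2 and real coefficients as required.

p(z) = z^2 -5·z + 4.


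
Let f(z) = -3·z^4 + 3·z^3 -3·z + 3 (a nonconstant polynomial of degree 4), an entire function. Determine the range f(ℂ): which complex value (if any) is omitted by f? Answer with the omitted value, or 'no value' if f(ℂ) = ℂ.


Little Picard bounds the complement of f(ℂ) to at most one point.
For every w ∈ ℂ, the equation p(z) − w = 0 is a nonconstant polynomial in z and hence has at least one root by the fundamental theorem of algebra. So p is surjective onto ℂ, omitting no value.

Omitted value: no value.


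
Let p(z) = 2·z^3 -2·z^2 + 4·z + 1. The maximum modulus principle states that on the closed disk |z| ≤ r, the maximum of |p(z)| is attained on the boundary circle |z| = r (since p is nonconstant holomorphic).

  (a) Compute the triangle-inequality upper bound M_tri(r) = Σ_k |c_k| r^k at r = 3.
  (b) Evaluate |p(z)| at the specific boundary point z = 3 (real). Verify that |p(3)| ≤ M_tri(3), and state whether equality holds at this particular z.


Coefficients: c_0 = 1, c_1 = 4, c_2 = -2, c_3 = 2. Radius r = 3.
Part (a). Triangle bound: M_tri(r) = Σ_k |c_k| r^k
  = |1|·3^0 + |4|·3^1 + |-2|·3^2 + |2|·3^3
  = 1 + 12 + 18 + 54 = 85.
This bounds M(r) := max_{|z|=r} |p(z)| from above; equality holds iff all terms c_k z^k can be made to align in phase at a single z on |z|=r.
Part (b). At z = 3 (real, on the circle |z| = r):
  p(3) = (1)·3^0 + (4)·3^1 + (-2)·3^2 + (2)·3^3 = 49.
  |p(3)| = 49.
Check: |p(3)| = 49 ≤ 85 = M_tri(3). ✓ Equality does not hold at z = 3 (the coefficients have mixed signs, so the terms do not all align in phase there).

M_tri(3) = 85; |p(3)| = 49; equality at z=3: no.


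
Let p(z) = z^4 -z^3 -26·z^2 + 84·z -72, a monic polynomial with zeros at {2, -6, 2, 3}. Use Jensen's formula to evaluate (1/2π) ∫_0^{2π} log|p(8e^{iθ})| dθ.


Zeros: -6, 2, 2, 3; r = 8.
Inside |z| < r: -6, 2, 2, 3. Outside (|z| ≥ r): ∅.
p(0) = -72, so log|p(0)| = log(72) = 4.2767.
Apply Jensen: I(r) = log|p(0)| + Σ_k log(r/|z_k|), summed over zeros inside |z| < r.
  log(r/|z_k|) for z_k = 2: log(8/2) = 1.3863
  log(r/|z_k|) for z_k = -6: log(8/6) = 0.2877
  log(r/|z_k|) for z_k = 2: log(8/2) = 1.3863
  log(r/|z_k|) for z_k = 3: log(8/3) = 0.9808
Sum over inside zeros: 4.0411.
I(r) = log|p(0)| + (inside sum) = 4.2767 + 4.0411 = 8.3178.
Closed form (all zeros inside, monic): I(r) = n·log(r) = 4·log(8) = 8.3178. ✓

I(r) ≈ 8.3178.


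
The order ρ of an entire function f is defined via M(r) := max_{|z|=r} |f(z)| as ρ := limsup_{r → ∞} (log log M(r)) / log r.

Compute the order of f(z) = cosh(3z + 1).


cosh(w) is a linear combination of e^{iw} and e^{−iw} (or e^w, e^{−w} in the hyperbolic case), so |cosh(w)| ≤ e^{|w|}. With w = 3z + 1, |w| ≤ 3|z| + 1 = 3r + 1 on |z| = r, giving M(r) ≤ e^{3r + 1}, so ρ ≤ 1. On a suitable ray (z = it for sin/cos; z = t for sinh/cosh, t real → ∞), |cosh(3z + 1)| grows like e^{3|t|}/2, so ρ ≥ 1. Hence ρ = 1.
Therefore ρ = 1.

Order ρ = 1.


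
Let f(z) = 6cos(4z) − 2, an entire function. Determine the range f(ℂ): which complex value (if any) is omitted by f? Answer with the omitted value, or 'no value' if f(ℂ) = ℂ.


Little Picard bounds the complement of f(ℂ) to at most one point.
cos is entire and surjective onto ℂ: for every w ∈ ℂ, cos(ζ) = w has a solution ζ ∈ ℂ (e.g., via the complex inverse arccos). With ζ = 4z this gives z = ζ/(4). Then 6·cos(4z) takes every value in 6·ℂ = ℂ, and adding -2 is a bijection of ℂ. So f is surjective and omits no value. (Note: only on the real line is cos bounded by [−1, 1].)

Omitted value: no value.


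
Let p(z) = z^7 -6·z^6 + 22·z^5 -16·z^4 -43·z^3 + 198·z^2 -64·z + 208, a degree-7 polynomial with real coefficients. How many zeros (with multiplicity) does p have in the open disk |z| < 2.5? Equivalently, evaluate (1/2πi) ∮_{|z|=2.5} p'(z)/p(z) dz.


The zeros of p are: (2 + 2i), (2 - 2i), (2 + 3i), (2 - 3i), (0 + 1i), (0 - 1i), -2.
Their magnitudes are: 2.828, 2.828, 3.606, 3.606, 1, 1, 2.
Zeros with |z| < R = 2.5: (0 + 1i), (0 - 1i), -2.
Count = 3.
By the argument principle, (1/2πi) ∮_{|z|=R} p'(z)/p(z) dz equals exactly this count.

Number of zeros inside |z| < 2.5: 3.


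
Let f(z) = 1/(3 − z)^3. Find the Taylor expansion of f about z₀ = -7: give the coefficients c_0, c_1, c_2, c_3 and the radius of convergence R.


Let w = z − z₀, so z = z₀ + w.
Then 3 − z = 3 − (z₀ + w) = (3 − z₀) − w = 10 − w.
f(z) = 1/(10 − w)^3 = (1/(10)^3) · (1 − w/(10))^{−3}.
By the binomial series (1−u)^{−3} = Σ_{n≥0} C(n+2, 2) u^n for |u|<1, with u = w/(10):
  c_n = C(n+2, 2) / (10)^(n+3).
  c_0 = 1/(10)^3 = 1/1000.
  c_1 = 3/(10)^4 = 3/10000.
  c_2 = 6/(10)^5 = 3/50000.
  c_3 = 10/(10)^6 = 1/100000.
The series is valid for |w/d| < 1, i.e. |z − z₀| < |d|.
Radius of convergence: R = |3 − z₀| = |10| = 10 (distance from z₀ to the singularity z = 3).

c_0 = 1/1000, c_1 = 3/10000, c_2 = 3/50000, c_3 = 1/100000; R = 10.


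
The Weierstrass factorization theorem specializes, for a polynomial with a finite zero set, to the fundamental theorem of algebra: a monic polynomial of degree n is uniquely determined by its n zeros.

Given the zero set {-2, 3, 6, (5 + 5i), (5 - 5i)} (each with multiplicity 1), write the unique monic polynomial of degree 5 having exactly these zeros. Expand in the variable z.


The polynomial is p(z) = ∏_{α ∈ S} (z − α), where S = {-2, 3, 6, (5 + 5i), (5 - 5i)}.
Expanding the product yields: p(z) = z^5 -17·z^4 + 120·z^3 -314·z^2 -360·z + 1800.
Note conjugate pairs combine to real quadratics: (z − (5+5i))(z − (5−5i)) = z² − 10z + 50.
The resulting polynomial has degree 5 and real coefficients as required.

p(z) = z^5 -17·z^4 + 120·z^3 -314·z^2 -360·z + 1800.


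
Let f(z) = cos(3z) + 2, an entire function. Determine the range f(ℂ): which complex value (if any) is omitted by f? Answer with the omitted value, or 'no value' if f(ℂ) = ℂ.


Little Picard bounds the complement of f(ℂ) to at most one point.
cos is entire and surjective onto ℂ: for every w ∈ ℂ, cos(ζ) = w has a solution ζ ∈ ℂ (e.g., via the complex inverse arccos). With ζ = 3z this gives z = ζ/(3). Then 1·cos(3z) takes every value in 1·ℂ = ℂ, and adding 2 is a bijection of ℂ. So f is surjective and omits no value. (Note: only on the real line is cos bounded by [−1, 1].)

Omitted value: no value.


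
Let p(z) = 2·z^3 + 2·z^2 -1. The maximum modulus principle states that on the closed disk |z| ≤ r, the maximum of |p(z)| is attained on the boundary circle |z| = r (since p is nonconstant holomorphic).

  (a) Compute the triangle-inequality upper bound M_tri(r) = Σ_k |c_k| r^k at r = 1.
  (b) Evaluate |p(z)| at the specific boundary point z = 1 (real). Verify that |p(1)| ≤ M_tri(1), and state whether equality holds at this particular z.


Coefficients: c_0 = -1, c_1 = 0, c_2 = 2, c_3 = 2. Radius r = 1.
Part (a). Triangle bound: M_tri(r) = Σ_k |c_k| r^k
  = |-1|·1^0 + |0|·1^1 + |2|·1^2 + |2|·1^3
  = 1 + 0 + 2 + 2 = 5.
This bounds M(r) := max_{|z|=r} |p(z)| from above; equality holds iff all terms c_k z^k can be made to align in phase at a single z on |z|=r.
Part (b). At z = 1 (real, on the circle |z| = r):
  p(1) = (-1)·1^0 + (0)·1^1 + (2)·1^2 + (2)·1^3 = 3.
  |p(1)| = 3.
Check: |p(1)| = 3 ≤ 5 = M_tri(1). ✓ Equality does not hold at z = 1 (the coefficients have mixed signs, so the terms do not all align in phase there).

M_tri(1) = 5; |p(1)| = 3; equality at z=1: no.


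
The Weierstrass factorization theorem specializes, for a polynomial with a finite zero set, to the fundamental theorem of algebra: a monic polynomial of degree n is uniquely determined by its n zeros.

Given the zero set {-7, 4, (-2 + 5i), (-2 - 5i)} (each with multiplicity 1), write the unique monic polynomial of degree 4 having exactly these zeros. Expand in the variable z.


The polynomial is p(z) = ∏_{α ∈ S} (z − α), where S = {-7, 4, (-2 + 5i), (-2 - 5i)}.
Expanding the product yields: p(z) = z^4 + 7·z^3 + 13·z^2 -25·z -812.
Note conjugate pairs combine to real quadratics: (z − (-2+5i))(z − (-2−5i)) = z² + 4z + 29.
The resulting polynomial has degree 4 and real coefficients as required.

p(z) = z^4 + 7·z^3 + 13·z^2 -25·z -812.


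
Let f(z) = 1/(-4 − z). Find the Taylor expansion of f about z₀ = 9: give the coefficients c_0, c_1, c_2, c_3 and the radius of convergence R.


Let w = z − z₀, so z = z₀ + w.
Then -4 − z = -4 − (z₀ + w) = (-4 − z₀) − w = -13 − w.
f(z) = 1/(-13 − w) = (1/(-13)) · 1/(1 − w/(-13)) = Σ_{n≥0} w^n / (-13)^(n+1).
So c_n = 1/(-13)^(n+1):
  c_0 = 1/(-13)^1 = -1/13.
  c_1 = 1/(-13)^2 = 1/169.
  c_2 = 1/(-13)^3 = -1/2197.
  c_3 = 1/(-13)^4 = 1/28561.
The series is valid for |w/d| < 1, i.e. |z − z₀| < |d|.
Radius of convergence: R = |-4 − z₀| = |-13| = 13 (distance from z₀ to the singularity z = -4).

c_0 = -1/13, c_1 = 1/169, c_2 = -1/2197, c_3 = 1/28561; R = 13.


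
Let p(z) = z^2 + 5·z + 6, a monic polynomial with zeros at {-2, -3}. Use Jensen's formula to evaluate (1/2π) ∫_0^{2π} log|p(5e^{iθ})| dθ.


Zeros: -3, -2; r = 5.
Inside |z| < r: -3, -2. Outside (|z| ≥ r): ∅.
p(0) = 6, so log|p(0)| = log(6) = 1.7918.
Apply Jensen: I(r) = log|p(0)| + Σ_k log(r/|z_k|), summed over zeros inside |z| < r.
  log(r/|z_k|) for z_k = -2: log(5/2) = 0.9163
  log(r/|z_k|) for z_k = -3: log(5/3) = 0.5108
Sum over inside zeros: 1.4271.
I(r) = log|p(0)| + (inside sum) = 1.7918 + 1.4271 = 3.2189.
Closed form (all zeros inside, monic): I(r) = n·log(r) = 2·log(5) = 3.2189. ✓

I(r) ≈ 3.2189.


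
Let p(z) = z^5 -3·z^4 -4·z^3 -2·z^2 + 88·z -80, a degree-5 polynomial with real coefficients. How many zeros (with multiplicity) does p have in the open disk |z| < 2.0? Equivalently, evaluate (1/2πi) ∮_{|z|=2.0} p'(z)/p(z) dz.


The zeros of p are: 1, (3 + 1i), (3 - 1i), (-2 + 2i), (-2 - 2i).
Their magnitudes are: 1, 3.162, 3.162, 2.828, 2.828.
Zeros with |z| < R = 2.0: 1.
Count = 1.
By the argument principle, (1/2πi) ∮_{|z|=R} p'(z)/p(z) dz equals exactly this count.

Number of zeros inside |z| < 2.0: 1.


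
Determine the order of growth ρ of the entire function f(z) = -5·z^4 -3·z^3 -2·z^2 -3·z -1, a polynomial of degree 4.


|f(z)| ≤ Σ|c_k|·r^k = O(r^4) as r → ∞. Polynomial growth is O(e^{r^ε}) for every ε > 0 (since r^4/e^{r^ε} → 0), so ρ ≤ ε for all ε > 0, i.e. ρ = 0. Every nonconstant polynomial has order 0.
Therefore ρ = 0.

Order ρ = 0.


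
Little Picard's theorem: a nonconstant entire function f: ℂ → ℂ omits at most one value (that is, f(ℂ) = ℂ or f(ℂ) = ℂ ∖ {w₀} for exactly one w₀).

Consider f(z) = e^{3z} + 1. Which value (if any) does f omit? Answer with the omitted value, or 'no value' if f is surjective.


Little Picard bounds the complement of f(ℂ) to at most one point.
e^{3z} is never zero on ℂ, so 1·e^{3z} takes every value in ℂ ∖ {0}. Adding 1 shifts the range to ℂ ∖ {1}. Thus f omits exactly the value 1.

Omitted value: 1.


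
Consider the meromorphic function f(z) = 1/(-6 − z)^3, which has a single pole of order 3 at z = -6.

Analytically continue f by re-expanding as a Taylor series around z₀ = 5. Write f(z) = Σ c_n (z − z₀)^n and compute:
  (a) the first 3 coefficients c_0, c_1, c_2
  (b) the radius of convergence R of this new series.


Let w = z − z₀, so z = z₀ + w.
Then -6 − z = -6 − (z₀ + w) = (-6 − z₀) − w = -11 − w.
f(z) = 1/(-11 − w)^3 = (1/(-11)^3) · (1 − w/(-11))^{−3}.
By the binomial series (1−u)^{−3} = Σ_{n≥0} C(n+2, 2) u^n for |u|<1, with u = w/(-11):
  c_n = C(n+2, 2) / (-11)^(n+3).
  c_0 = 1/(-11)^3 = -1/1331.
  c_1 = 3/(-11)^4 = 3/14641.
  c_2 = 6/(-11)^5 = -6/161051.
The series is valid for |w/d| < 1, i.e. |z − z₀| < |d|.
Radius of convergence: R = |-6 − z₀| = |-11| = 11 (distance from z₀ to the singularity z = -6).

c_0 = -1/1331, c_1 = 3/14641, c_2 = -6/161051; R = 11.


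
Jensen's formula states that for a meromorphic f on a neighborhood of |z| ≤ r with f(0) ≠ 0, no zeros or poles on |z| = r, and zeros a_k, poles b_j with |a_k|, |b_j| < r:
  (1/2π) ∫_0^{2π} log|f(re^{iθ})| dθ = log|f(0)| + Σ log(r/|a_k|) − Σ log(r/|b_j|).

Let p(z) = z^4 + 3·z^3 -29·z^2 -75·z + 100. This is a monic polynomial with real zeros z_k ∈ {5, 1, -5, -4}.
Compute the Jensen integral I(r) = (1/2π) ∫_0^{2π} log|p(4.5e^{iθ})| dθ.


Zeros: -5, -4, 1, 5; r = 4.5.
Inside |z| < r: -4, 1. Outside (|z| ≥ r): -5, 5.
p(0) = 100, so log|p(0)| = log(100) = 4.6052.
Apply Jensen: I(r) = log|p(0)| + Σ_k log(r/|z_k|), summed over zeros inside |z| < r.
  log(r/|z_k|) for z_k = 1: log(4.5/1) = 1.5041
  log(r/|z_k|) for z_k = -4: log(4.5/4) = 0.1178
  Outside zeros (-5, 5) contribute nothing to the Jensen sum.
Sum over inside zeros: 1.6219.
I(r) = log|p(0)| + (inside sum) = 4.6052 + 1.6219 = 6.2270.
Note: since some zeros are outside |z| ≤ r, the simplified n·log(r) form does NOT apply — only the inside zeros contribute.

I(r) ≈ 6.2270.


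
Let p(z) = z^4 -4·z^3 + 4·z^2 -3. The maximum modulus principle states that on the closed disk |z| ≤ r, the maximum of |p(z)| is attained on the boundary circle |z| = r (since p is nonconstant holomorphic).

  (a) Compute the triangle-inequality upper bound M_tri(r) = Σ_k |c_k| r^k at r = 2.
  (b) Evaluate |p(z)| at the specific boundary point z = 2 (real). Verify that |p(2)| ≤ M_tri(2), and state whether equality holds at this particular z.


Coefficients: c_0 = -3, c_1 = 0, c_2 = 4, c_3 = -4, c_4 = 1. Radius r = 2.
Part (a). Triangle bound: M_tri(r) = Σ_k |c_k| r^k
  = |-3|·2^0 + |0|·2^1 + |4|·2^2 + |-4|·2^3 + |1|·2^4
  = 3 + 0 + 16 + 32 + 16 = 67.
This bounds M(r) := max_{|z|=r} |p(z)| from above; equality holds iff all terms c_k z^k can be made to align in phase at a single z on |z|=r.
Part (b). At z = 2 (real, on the circle |z| = r):
  p(2) = (-3)·2^0 + (0)·2^1 + (4)·2^2 + (-4)·2^3 + (1)·2^4 = -3.
  |p(2)| = 3.
Check: |p(2)| = 3 ≤ 67 = M_tri(2). ✓ Equality does not hold at z = 2 (the coefficients have mixed signs, so the terms do not all align in phase there).

M_tri(2) = 67; |p(2)| = 3; equality at z=2: no.


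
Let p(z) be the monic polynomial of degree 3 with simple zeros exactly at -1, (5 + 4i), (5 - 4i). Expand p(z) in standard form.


The polynomial is p(z) = ∏_{α ∈ S} (z − α), where S = {-1, (5 + 4i), (5 - 4i)}.
Expanding the product yields: p(z) = z^3 -9·z^2 + 31·z + 41.
Note conjugate pairs combine to real quadratics: (z − (5+4i))(z − (5−4i)) = z² − 10z + 41.
The resulting polynomial has degree 3 and real coefficients as required.

p(z) = z^3 -9·z^2 + 31·z + 41.


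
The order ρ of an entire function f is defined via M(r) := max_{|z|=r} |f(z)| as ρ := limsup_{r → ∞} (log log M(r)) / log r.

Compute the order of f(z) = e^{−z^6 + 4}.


|e^{−z^6 + 4}| = e^{Re(-1·z^6) + 4} ≤ e^{1|z|^6 + 4} = e^{1r^6 + 4} on |z| = r, so ρ ≤ 6. Choosing z on |z|=r so that -1·z^6 is real positive (always possible by picking arg z appropriately) gives |f(z)| = e^{1r^6 + 4}, matching the bound. The additive constant 4 does not affect log log M(r) ~ 6·log r. Hence ρ = 6.
Therefore ρ = 6.

Order ρ = 6.


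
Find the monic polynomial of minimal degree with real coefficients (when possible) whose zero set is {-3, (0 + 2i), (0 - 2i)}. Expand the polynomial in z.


The polynomial is p(z) = ∏_{α ∈ S} (z − α), where S = {-3, (0 + 2i), (0 - 2i)}.
Expanding the product yields: p(z) = z^3 + 3·z^2 + 4·z + 12.
Note conjugate pairs combine to real quadratics: (z − (0+2i))(z − (0−2i)) = z² + 4.
The resulting polynomial has degree 3 and real coefficients as required.

p(z) = z^3 + 3·z^2 + 4·z + 12.
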